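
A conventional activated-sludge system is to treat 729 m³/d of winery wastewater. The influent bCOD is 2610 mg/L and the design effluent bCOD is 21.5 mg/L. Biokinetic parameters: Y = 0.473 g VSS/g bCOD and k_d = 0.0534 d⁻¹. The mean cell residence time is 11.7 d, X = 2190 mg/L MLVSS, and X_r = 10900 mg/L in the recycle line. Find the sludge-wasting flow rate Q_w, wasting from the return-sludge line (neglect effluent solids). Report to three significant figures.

Rearranging the biomass balance for a CMAS with decay, V = Y·Q·ΔS·θ_c / [X·(1+k_d θ_c)] = 0.473 × 729 × (2610 − 21.5) × 11.7 / [2190 × (1 + 0.0534 × 11.7)] = 1.04×10^7 / 3558 = 2935 m³.
θ_c = V·X/(Q_w·X_r) when wasting from the recycle, so Q_w = V·X/(θ_c·X_r) = 2935 × 2190 / (11.7 × 10900) = 50.40 m³/d.

Q_w ≈ 50.4 m³/d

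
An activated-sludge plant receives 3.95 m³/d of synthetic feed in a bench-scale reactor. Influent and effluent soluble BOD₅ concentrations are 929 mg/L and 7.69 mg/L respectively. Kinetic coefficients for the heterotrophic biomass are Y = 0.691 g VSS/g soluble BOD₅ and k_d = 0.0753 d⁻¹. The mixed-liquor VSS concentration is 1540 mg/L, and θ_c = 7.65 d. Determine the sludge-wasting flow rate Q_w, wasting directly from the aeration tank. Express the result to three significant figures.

Steady-state biomass mass balance: V·X·(1 + k_d·θ_c) = Y·Q·(S₀ − S)·θ_c, so V = 0.691 × 3.95 × (929 − 7.69) × 7.65 / [1540 × (1 + 0.0753 × 7.65)] = 1.92×10^4 / 2427 = 7.926 m³.
Wasting from the aeration tank: Q_w = V / θ_c = 7.926 / 7.65 = 1.036 m³/d.

Q_w ≈ 1.04 m³/d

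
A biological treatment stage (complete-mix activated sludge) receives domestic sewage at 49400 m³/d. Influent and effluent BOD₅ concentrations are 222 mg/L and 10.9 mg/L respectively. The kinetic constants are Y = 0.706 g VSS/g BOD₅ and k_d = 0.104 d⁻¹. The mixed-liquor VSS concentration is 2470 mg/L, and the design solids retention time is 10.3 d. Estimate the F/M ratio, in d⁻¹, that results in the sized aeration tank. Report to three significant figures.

Steady-state biomass mass balance: V·X·(1 + k_d·θ_c) = Y·Q·(S₀ − S)·θ_c, so V = 0.706 × 49400 × (222 − 10.9) × 10.3 / [2470 × (1 + 0.104 × 10.3)] = 7.58×10^7 / 5116 = 14823 m³.
Food-to-microorganism ratio F/M = Q S₀ / (V X) = 49400 × 222 / (14823 × 2470) = 0.2995 d⁻¹.

F/M ≈ 0.300 d⁻¹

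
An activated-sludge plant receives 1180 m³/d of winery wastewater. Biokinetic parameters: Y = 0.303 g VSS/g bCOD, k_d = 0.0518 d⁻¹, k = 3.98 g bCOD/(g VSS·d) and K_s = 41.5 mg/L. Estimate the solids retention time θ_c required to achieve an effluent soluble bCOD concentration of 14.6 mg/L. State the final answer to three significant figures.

θ_c ≈ 3.82 d

From 1/θ_c = Y·k·S/(K_s + S) − k_d: Y·k·S/(K_s+S) = 0.303 × 3.98 × 14.6 / (41.5 + 14.6) = 0.3138 d⁻¹.
θ_c = 1/(μ − k_d) = 1/(0.3138 − 0.0518) = 1/0.2620 = 3.816 d.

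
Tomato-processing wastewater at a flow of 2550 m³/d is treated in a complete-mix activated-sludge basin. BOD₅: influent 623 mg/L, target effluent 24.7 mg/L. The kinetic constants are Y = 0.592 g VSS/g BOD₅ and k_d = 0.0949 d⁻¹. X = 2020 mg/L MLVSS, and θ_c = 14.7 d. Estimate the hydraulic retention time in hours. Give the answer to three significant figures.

τ ≈ 25.8 h

Rearranging the biomass balance for a CMAS with decay, V = Y·Q·ΔS·θ_c / [X·(1+k_d θ_c)] = 0.592 × 2550 × (623 − 24.7) × 14.7 / [2020 × (1 + 0.0949 × 14.7)] = 1.33×10^7 / 4838 = 2744 m³.
HRT = V/Q = 2744 m³ / 2550 m³·d⁻¹ = 1.076 d × 24 = 25.83 h.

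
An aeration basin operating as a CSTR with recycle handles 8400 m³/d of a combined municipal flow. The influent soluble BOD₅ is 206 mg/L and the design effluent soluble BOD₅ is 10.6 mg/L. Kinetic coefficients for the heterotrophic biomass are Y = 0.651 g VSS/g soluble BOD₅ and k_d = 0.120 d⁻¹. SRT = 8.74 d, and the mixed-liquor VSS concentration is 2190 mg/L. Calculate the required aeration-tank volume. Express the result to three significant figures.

V ≈ 2080 m³

Steady-state biomass mass balance: V·X·(1 + k_d·θ_c) = Y·Q·(S₀ − S)·θ_c, so V = 0.651 × 8400 × (206 − 10.6) × 8.74 / [2190 × (1 + 0.120 × 8.74)] = 9.34×10^6 / 4487 = 2081 m³.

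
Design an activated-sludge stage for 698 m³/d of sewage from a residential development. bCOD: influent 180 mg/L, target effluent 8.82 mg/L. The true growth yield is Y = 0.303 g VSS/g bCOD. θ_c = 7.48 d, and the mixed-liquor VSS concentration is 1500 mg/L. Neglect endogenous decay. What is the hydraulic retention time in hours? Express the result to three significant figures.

τ ≈ 6.21 h

Biomass mass balance (decay neglected): V·X = Y·Q·(S₀ − S)·θ_c, so V = 0.303 × 698 × (180 − 8.82) × 7.48 / 1500 = 180.5 m³.
τ = V/Q = 180.5/698 = 0.2586 d, or 6.208 h.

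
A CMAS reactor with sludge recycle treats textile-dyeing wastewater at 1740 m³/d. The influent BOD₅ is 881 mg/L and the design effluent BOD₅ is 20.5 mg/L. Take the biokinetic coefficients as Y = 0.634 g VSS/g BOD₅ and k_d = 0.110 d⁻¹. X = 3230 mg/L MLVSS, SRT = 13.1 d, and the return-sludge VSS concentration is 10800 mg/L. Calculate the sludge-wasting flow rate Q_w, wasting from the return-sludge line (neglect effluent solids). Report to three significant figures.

Rearranging the biomass balance for a CMAS with decay, V = Y·Q·ΔS·θ_c / [X·(1+k_d θ_c)] = 0.634 × 1740 × (881 − 20.5) × 13.1 / [3230 × (1 + 0.110 × 13.1)] = 1.24×10^7 / 7884 = 1577 m³.
θ_c = V·X/(Q_w·X_r) when wasting from the recycle, so Q_w = V·X/(θ_c·X_r) = 1577 × 3230 / (13.1 × 10800) = 36.01 m³/d.

Q_w ≈ 36.0 m³/d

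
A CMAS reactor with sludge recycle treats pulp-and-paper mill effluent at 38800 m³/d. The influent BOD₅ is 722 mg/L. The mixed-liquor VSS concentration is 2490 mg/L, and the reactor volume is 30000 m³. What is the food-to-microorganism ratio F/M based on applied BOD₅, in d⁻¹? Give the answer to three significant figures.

F/M ≈ 0.375 d⁻¹

F/M = Q·S₀ / (V·X) = 38800 × 722 / (30000 × 2490) = 0.3750 g BOD₅·(g VSS·d)⁻¹.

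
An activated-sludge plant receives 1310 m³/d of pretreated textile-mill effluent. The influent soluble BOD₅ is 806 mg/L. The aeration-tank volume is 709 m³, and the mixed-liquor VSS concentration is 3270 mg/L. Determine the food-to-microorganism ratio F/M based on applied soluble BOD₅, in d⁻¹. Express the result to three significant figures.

F/M ≈ 0.455 d⁻¹

Food-to-microorganism ratio F/M = Q S₀ / (V X) = 1310 × 806 / (709.0 × 3270) = 0.4554 d⁻¹.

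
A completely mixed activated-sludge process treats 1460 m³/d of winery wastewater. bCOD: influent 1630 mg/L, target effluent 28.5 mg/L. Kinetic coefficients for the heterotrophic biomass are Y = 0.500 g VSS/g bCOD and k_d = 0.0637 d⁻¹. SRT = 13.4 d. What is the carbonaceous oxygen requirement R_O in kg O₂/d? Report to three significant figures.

R_O ≈ 1440 kg O₂/d

The observed yield is Y_obs = Y/(1 + k_d·θ_c) = 0.500 / (1 + 0.0637 × 13.4) = 0.500 / 1.854 = 0.2697 g VSS per g bCOD removed.
Q·(S₀ − S) = 1460 × (1630 − 28.5) × 10⁻³ = 2338 kg/d removed.
P_X = Y_obs·Q·(S₀ − S) = 0.2697 × 2338 = 630.7 kg VSS/d.
Carbonaceous O₂ demand = substrate oxidised − cell-mass equivalent = 2338 − 1.42 × 630.7 = 1443 kg O₂/d.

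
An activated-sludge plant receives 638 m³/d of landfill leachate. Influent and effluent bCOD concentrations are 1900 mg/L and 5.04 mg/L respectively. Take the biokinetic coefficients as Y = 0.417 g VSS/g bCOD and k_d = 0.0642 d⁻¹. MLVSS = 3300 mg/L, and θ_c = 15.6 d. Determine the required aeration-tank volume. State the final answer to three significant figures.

Steady-state biomass mass balance: V·X·(1 + k_d·θ_c) = Y·Q·(S₀ − S)·θ_c, so V = 0.417 × 638 × (1900 − 5.04) × 15.6 / [3300 × (1 + 0.0642 × 15.6)] = 7.86×10^6 / 6605 = 1191 m³.

V ≈ 1190 m³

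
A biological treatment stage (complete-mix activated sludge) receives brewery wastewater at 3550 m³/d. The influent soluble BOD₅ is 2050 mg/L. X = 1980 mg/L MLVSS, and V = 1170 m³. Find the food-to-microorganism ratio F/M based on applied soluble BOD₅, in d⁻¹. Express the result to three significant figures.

F/M = applied load / biomass = Q·S₀/(V·X) = 3550 × 2050 / (1170 × 1980) = 3.141 d⁻¹.

F/M ≈ 3.14 d⁻¹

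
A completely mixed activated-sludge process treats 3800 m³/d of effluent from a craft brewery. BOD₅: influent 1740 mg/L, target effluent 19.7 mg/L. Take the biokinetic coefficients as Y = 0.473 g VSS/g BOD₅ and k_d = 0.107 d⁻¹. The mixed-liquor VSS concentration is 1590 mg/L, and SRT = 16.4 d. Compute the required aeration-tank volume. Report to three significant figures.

V ≈ 11600 m³

Steady-state biomass mass balance: V·X·(1 + k_d·θ_c) = Y·Q·(S₀ − S)·θ_c, so V = 0.473 × 3800 × (1740 − 19.7) × 16.4 / [1590 × (1 + 0.107 × 16.4)] = 5.07×10^7 / 4380 = 11577 m³.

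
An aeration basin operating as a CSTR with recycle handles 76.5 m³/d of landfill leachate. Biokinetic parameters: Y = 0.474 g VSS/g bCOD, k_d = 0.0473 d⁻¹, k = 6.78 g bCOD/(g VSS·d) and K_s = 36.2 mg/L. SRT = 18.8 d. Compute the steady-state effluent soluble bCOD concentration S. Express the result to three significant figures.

Effluent substrate depends only on kinetics and SRT: S = K_s(1 + k_d θ_c) / [θ_c(Yk − k_d) − 1] = 36.2 × (1 + 0.0473 × 18.8) / [18.8 × (0.474 × 6.78 − 0.0473) − 1] = 68.39 / 58.53 = 1.168 mg/L.

S ≈ 1.17 mg/L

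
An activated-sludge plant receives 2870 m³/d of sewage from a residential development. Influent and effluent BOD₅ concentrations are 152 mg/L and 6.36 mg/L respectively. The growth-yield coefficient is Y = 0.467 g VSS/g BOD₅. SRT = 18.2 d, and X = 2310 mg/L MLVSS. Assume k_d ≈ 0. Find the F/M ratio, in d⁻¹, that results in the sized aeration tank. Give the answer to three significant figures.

With k_d = 0 the design equation reduces to V = Y Q (S₀−S) θ_c / X = 0.467 × 2870 × (152 − 6.36) × 18.2 / 2310 = 1538 m³.
Food-to-microorganism ratio F/M = Q S₀ / (V X) = 2870 × 152 / (1538 × 2310) = 0.1228 d⁻¹.

F/M ≈ 0.123 d⁻¹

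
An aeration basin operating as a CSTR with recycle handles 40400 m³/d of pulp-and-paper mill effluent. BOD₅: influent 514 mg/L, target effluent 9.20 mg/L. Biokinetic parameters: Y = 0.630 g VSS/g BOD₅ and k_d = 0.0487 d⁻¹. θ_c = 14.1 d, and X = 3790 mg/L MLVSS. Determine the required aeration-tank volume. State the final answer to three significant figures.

Rearranging the biomass balance for a CMAS with decay, V = Y·Q·ΔS·θ_c / [X·(1+k_d θ_c)] = 0.630 × 40400 × (514 − 9.20) × 14.1 / [3790 × (1 + 0.0487 × 14.1)] = 1.81×10^8 / 6392 = 28339 m³.

V ≈ 28300 m³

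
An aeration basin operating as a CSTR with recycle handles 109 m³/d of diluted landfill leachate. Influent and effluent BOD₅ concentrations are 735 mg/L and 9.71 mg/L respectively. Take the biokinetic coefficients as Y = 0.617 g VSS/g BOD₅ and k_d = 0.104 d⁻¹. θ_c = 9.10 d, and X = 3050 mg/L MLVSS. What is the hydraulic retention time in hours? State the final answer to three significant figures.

τ ≈ 16.5 h

Steady-state biomass mass balance: V·X·(1 + k_d·θ_c) = Y·Q·(S₀ − S)·θ_c, so V = 0.617 × 109 × (735 − 9.71) × 9.10 / [3050 × (1 + 0.104 × 9.10)] = 4.44×10^5 / 5937 = 74.77 m³.
Hydraulic retention time τ = V/Q = 74.77 / 109 = 0.6860 d = 16.46 h.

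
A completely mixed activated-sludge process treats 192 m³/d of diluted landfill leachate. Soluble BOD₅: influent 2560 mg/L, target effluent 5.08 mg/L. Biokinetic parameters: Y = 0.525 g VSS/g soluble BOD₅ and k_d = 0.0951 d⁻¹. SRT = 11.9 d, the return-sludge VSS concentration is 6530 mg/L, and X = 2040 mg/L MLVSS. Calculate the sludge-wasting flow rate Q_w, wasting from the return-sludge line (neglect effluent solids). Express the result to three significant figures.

Q_w ≈ 18.5 m³/d

From the SRT design equation V = Y Q (S₀−S) θ_c / [X (1 + k_d θ_c)] = 0.525 × 192 × (2560 − 5.08) × 11.9 / [2040 × (1 + 0.0951 × 11.9)] = 3.06×10^6 / 4349 = 704.7 m³.
Wasting from the return line (neglecting effluent solids): Q_w = V·X / (θ_c·X_r) = 704.7 × 2040 / (11.9 × 6530) = 18.50 m³/d.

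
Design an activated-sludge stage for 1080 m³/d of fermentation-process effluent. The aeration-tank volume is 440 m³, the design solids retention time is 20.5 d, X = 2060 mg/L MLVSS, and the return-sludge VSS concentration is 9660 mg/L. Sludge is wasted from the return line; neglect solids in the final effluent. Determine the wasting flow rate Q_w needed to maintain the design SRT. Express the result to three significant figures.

Wasting from the return line (neglecting effluent solids): Q_w = V·X / (θ_c·X_r) = 440.0 × 2060 / (20.5 × 9660) = 4.577 m³/d.

Q_w ≈ 4.58 m³/d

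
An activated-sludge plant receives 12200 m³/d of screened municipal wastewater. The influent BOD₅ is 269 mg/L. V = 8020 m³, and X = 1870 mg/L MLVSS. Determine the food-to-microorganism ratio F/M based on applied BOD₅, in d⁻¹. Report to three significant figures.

F/M = Q·S₀ / (V·X) = 12200 × 269 / (8020 × 1870) = 0.2188 g BOD₅·(g VSS·d)⁻¹.

F/M ≈ 0.219 d⁻¹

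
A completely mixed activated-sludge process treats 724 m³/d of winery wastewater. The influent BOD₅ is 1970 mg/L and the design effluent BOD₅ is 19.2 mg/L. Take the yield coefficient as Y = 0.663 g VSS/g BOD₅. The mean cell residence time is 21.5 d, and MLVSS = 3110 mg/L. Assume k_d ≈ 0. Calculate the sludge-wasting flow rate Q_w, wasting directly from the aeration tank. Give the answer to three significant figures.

Q_w ≈ 301 m³/d

V·X = Y·Q·ΔS·θ_c gives V = 0.663 × 724 × (1970 − 19.2) × 21.5 / 3110 = 6474 m³.
Wasting from the aeration tank: Q_w = V / θ_c = 6474 / 21.5 = 301.1 m³/d.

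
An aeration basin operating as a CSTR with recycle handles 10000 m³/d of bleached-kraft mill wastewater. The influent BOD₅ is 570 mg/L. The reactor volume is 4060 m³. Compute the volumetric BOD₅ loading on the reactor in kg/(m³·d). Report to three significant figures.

Applied BOD₅ load per unit volume = Q·S₀/V = (10000 × 570/1000)/4060 = 1.404 kg BOD₅·m⁻³·d⁻¹.

L_v ≈ 1.40 kg BOD₅/(m³·d)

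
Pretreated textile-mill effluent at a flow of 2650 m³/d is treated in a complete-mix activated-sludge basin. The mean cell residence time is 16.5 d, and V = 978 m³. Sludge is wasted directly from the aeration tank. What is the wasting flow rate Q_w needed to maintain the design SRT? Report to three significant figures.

Q_w ≈ 59.3 m³/d

For wasting at MLVSS concentration, Q_w = V/θ_c = 978.0/16.5 = 59.27 m³/d.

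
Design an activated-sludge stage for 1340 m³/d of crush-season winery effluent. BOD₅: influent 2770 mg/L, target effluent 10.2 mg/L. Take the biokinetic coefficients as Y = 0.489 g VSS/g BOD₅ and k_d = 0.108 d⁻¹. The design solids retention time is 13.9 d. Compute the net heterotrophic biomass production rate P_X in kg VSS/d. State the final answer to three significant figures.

P_X ≈ 723 kg VSS/d

Observed yield with endogenous decay: Y_obs = Y / (1 + k_d·θ_c) = 0.489 / (1 + 0.108 × 13.9) = 0.489 / 2.501 = 0.1955 g VSS/g BOD₅.
Substrate removed = Q·(S₀ − S) = 1340 m³/d × (2770 − 10.2) g/m³ = 3.7×10^6 g/d = 3698 kg/d.
Net biomass production P_X = Y_obs × Q·(S₀ − S) = 0.1955 × 3698 = 723.0 kg VSS/d.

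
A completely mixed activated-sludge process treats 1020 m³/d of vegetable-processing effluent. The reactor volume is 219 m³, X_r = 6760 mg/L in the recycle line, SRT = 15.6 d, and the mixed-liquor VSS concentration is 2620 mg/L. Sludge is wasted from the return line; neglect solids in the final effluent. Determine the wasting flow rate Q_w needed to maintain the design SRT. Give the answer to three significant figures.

Wasting from the return line (neglecting effluent solids): Q_w = V·X / (θ_c·X_r) = 219.0 × 2620 / (15.6 × 6760) = 5.441 m³/d.

Q_w ≈ 5.44 m³/d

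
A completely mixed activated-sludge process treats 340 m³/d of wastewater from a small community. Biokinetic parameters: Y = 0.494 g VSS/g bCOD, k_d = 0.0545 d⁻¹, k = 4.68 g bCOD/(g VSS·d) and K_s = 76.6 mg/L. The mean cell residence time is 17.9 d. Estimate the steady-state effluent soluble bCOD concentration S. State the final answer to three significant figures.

From the Monod/SRT balance for a CMAS, S = K_s·(1+k_d θ_c)/[θ_c·(Y k − k_d) − 1] = 76.6 × (1 + 0.0545 × 17.9) / [17.9 × (0.494 × 4.68 − 0.0545) − 1] = 151.3 / 39.41 = 3.840 mg/L.

S ≈ 3.84 mg/L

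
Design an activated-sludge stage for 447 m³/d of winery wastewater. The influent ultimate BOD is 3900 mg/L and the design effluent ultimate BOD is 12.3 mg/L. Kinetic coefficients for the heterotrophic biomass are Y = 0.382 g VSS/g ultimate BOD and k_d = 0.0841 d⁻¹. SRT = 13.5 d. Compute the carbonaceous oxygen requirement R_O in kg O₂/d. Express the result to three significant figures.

Y_obs = Y / (1 + k_d θ_c) = 0.382 / (1 + 0.0841 × 13.5) = 0.382 / 2.135 = 0.1789.
Substrate removed = Q·(S₀ − S) = 447 m³/d × (3900 − 12.3) g/m³ = 1.74×10^6 g/d = 1738 kg/d.
Net sludge production P_X = 0.1789 × 1738 = 310.9 kg VSS/d.
R_O = Q·(S₀ − S) − 1.42·P_X = 1738 − 1.42 × 310.9 = 1296 kg O₂/d.

R_O ≈ 1300 kg O₂/d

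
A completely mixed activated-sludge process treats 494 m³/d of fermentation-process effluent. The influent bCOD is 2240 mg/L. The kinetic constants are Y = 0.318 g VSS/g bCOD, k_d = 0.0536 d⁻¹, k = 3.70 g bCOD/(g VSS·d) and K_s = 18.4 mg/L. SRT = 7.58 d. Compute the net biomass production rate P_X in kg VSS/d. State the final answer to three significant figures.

P_X ≈ 250 kg VSS/d

For a completely mixed reactor with recycle the Lawrence–McCarty relation gives S = K_s·(1 + k_d·θ_c) / [θ_c·(Y·k − k_d) − 1] = 18.4 × (1 + 0.0536 × 7.58) / [7.58 × (0.318 × 3.70 − 0.0536) − 1] = 25.88 / 7.512 = 3.444 mg/L.
Observed yield with endogenous decay: Y_obs = Y / (1 + k_d·θ_c) = 0.318 / (1 + 0.0536 × 7.58) = 0.318 / 1.406 = 0.2261 g VSS/g bCOD.
ΔS = 2240 − 3.44 = 2237 mg/L, so the substrate removal rate is 494 × 2237/1000 = 1105 kg bCOD/d.
So the net sludge growth is P_X = 0.2261 × 1105 = 249.8 kg VSS/d.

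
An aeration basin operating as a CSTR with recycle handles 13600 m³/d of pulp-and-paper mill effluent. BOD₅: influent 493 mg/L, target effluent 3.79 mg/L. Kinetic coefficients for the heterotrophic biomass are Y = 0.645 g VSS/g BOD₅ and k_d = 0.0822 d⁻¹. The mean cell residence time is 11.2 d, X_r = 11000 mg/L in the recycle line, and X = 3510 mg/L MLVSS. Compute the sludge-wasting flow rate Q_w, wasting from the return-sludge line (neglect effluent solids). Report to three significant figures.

Q_w ≈ 203 m³/d

Steady-state biomass mass balance: V·X·(1 + k_d·θ_c) = Y·Q·(S₀ − S)·θ_c, so V = 0.645 × 13600 × (493 − 3.79) × 11.2 / [3510 × (1 + 0.0822 × 11.2)] = 4.81×10^7 / 6741 = 7129 m³.
Q_w = (V·X)/(θ_c X_r) = 7129 × 3510 / (11.2 × 11000) = 203.1 m³/d.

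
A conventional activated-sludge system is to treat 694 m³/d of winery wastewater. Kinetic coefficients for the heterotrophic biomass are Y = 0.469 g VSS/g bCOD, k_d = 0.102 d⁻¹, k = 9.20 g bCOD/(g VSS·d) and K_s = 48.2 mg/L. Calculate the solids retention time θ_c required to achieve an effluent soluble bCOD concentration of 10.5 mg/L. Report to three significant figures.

From 1/θ_c = Y·k·S/(K_s + S) − k_d: Y·k·S/(K_s+S) = 0.469 × 9.20 × 10.5 / (48.2 + 10.5) = 0.7718 d⁻¹.
θ_c = 1/(μ − k_d) = 1/(0.7718 − 0.102) = 1/0.6698 = 1.493 d.

θ_c ≈ 1.49 d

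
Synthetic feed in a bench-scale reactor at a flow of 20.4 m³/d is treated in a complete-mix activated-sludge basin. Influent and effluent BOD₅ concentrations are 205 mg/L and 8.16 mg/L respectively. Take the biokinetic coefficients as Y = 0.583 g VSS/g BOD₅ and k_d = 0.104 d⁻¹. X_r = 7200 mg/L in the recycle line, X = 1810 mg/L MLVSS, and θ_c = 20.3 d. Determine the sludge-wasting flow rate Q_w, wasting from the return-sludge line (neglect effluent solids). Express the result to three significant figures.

Q_w ≈ 0.105 m³/d

From the SRT design equation V = Y Q (S₀−S) θ_c / [X (1 + k_d θ_c)] = 0.583 × 20.4 × (205 − 8.16) × 20.3 / [1810 × (1 + 0.104 × 20.3)] = 4.75×10^4 / 5631 = 8.439 m³.
Wasting from the return line (neglecting effluent solids): Q_w = V·X / (θ_c·X_r) = 8.439 × 1810 / (20.3 × 7200) = 0.1045 m³/d.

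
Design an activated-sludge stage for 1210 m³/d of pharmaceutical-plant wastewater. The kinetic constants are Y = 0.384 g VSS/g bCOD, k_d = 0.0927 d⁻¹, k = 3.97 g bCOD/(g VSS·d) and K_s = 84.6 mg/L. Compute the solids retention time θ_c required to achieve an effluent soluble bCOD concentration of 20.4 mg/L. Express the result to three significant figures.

θ_c ≈ 4.91 d

Specific growth rate at S = 20.4 mg/L: μ = YkS/(K_s+S) = 0.384·3.97·20.4/(84.6+20.4) = 0.2962 d⁻¹.
θ_c = 1/(μ − k_d) = 1/(0.2962 − 0.0927) = 1/0.2035 = 4.914 d.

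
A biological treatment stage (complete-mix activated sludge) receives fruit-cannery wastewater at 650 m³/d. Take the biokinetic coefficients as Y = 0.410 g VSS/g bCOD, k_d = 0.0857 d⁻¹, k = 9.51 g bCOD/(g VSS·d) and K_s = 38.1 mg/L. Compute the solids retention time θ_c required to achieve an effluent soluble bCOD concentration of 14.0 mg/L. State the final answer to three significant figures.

θ_c ≈ 1.04 d

From 1/θ_c = Y·k·S/(K_s + S) − k_d: Y·k·S/(K_s+S) = 0.410 × 9.51 × 14.0 / (38.1 + 14.0) = 1.048 d⁻¹.
θ_c = 1/(μ − k_d) = 1/(1.048 − 0.0857) = 1/0.9620 = 1.039 d.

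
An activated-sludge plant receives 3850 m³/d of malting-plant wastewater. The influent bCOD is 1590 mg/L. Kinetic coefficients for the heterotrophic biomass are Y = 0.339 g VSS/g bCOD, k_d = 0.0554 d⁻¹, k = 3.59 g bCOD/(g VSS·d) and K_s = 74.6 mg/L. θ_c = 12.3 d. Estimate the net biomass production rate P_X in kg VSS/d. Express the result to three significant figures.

P_X ≈ 1230 kg VSS/d

Effluent substrate depends only on kinetics and SRT: S = K_s(1 + k_d θ_c) / [θ_c(Yk − k_d) − 1] = 74.6 × (1 + 0.0554 × 12.3) / [12.3 × (0.339 × 3.59 − 0.0554) − 1] = 125.4 / 13.29 = 9.440 mg/L.
The observed yield is Y_obs = Y/(1 + k_d·θ_c) = 0.339 / (1 + 0.0554 × 12.3) = 0.339 / 1.681 = 0.2016 g VSS per g bCOD removed.
Mass of bCOD removed per day: Q(S₀ − S) = 3850 × 1581 g/m³ = 6085 kg/d.
P_X = Y_obs · Q(S₀ − S) = 0.2016 × 6085 = 1227 kg VSS/d.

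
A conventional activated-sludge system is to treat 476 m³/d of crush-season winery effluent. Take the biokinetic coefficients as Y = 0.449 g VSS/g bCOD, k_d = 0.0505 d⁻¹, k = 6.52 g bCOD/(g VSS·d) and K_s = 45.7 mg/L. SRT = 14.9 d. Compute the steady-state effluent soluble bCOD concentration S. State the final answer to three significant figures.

For a completely mixed reactor with recycle the Lawrence–McCarty relation gives S = K_s·(1 + k_d·θ_c) / [θ_c·(Y·k − k_d) − 1] = 45.7 × (1 + 0.0505 × 14.9) / [14.9 × (0.449 × 6.52 − 0.0505) − 1] = 80.09 / 41.87 = 1.913 mg/L.

S ≈ 1.91 mg/L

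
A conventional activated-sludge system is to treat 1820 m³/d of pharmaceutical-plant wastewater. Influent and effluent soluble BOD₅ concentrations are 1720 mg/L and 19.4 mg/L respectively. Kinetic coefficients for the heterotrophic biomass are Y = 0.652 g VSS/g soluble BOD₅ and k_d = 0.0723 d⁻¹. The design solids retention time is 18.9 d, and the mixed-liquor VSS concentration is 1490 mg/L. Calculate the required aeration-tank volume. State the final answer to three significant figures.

From the SRT design equation V = Y Q (S₀−S) θ_c / [X (1 + k_d θ_c)] = 0.652 × 1820 × (1720 − 19.4) × 18.9 / [1490 × (1 + 0.0723 × 18.9)] = 3.81×10^7 / 3526 = 10817 m³.

V ≈ 10800 m³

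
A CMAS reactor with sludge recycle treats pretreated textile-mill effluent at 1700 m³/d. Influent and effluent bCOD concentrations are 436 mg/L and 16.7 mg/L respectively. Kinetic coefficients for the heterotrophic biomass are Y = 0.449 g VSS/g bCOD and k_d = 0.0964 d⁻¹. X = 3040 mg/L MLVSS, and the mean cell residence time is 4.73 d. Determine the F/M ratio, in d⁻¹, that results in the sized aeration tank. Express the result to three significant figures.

Rearranging the biomass balance for a CMAS with decay, V = Y·Q·ΔS·θ_c / [X·(1+k_d θ_c)] = 0.449 × 1700 × (436 − 16.7) × 4.73 / [3040 × (1 + 0.0964 × 4.73)] = 1.51×10^6 / 4426 = 342.0 m³.
F/M = Q·S₀ / (V·X) = 1700 × 436 / (342.0 × 3040) = 0.7129 g bCOD·(g VSS·d)⁻¹.

F/M ≈ 0.713 d⁻¹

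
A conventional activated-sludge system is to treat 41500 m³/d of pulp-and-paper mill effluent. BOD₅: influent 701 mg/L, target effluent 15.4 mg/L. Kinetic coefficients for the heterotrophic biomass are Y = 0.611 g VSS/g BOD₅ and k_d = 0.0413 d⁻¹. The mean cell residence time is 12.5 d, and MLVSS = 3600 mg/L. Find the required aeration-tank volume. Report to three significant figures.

From the SRT design equation V = Y Q (S₀−S) θ_c / [X (1 + k_d θ_c)] = 0.611 × 41500 × (701 − 15.4) × 12.5 / [3600 × (1 + 0.0413 × 12.5)] = 2.17×10^8 / 5458 = 39810 m³.

V ≈ 39800 m³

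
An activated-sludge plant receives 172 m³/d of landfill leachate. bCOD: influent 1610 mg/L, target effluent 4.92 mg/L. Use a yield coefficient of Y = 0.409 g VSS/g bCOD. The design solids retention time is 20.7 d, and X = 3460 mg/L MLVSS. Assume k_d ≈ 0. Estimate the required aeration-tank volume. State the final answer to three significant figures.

V ≈ 676 m³

V·X = Y·Q·ΔS·θ_c gives V = 0.409 × 172 × (1610 − 4.92) × 20.7 / 3460 = 675.5 m³.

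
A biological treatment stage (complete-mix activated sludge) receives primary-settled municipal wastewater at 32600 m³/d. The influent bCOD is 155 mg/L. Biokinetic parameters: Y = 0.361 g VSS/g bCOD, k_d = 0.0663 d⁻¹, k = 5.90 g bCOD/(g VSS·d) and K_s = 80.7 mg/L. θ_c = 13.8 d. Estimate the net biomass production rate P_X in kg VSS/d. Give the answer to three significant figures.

For a completely mixed reactor with recycle the Lawrence–McCarty relation gives S = K_s·(1 + k_d·θ_c) / [θ_c·(Y·k − k_d) − 1] = 80.7 × (1 + 0.0663 × 13.8) / [13.8 × (0.361 × 5.90 − 0.0663) − 1] = 154.5 / 27.48 = 5.624 mg/L.
Observed yield with endogenous decay: Y_obs = Y / (1 + k_d·θ_c) = 0.361 / (1 + 0.0663 × 13.8) = 0.361 / 1.915 = 0.1885 g VSS/g bCOD.
Substrate removed = Q·(S₀ − S) = 32600 m³/d × (155 − 5.62) g/m³ = 4.87×10^6 g/d = 4870 kg/d.
P_X = Y_obs · Q(S₀ − S) = 0.1885 × 4870 = 918.0 kg VSS/d.

P_X ≈ 918 kg VSS/d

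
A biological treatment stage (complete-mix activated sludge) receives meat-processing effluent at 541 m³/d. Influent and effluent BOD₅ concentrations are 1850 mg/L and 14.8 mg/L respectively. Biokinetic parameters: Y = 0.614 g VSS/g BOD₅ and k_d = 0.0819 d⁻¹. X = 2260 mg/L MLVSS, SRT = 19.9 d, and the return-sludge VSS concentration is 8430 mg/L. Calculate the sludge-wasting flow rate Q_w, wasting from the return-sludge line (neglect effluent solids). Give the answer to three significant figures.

Q_w ≈ 27.5 m³/d

From the SRT design equation V = Y Q (S₀−S) θ_c / [X (1 + k_d θ_c)] = 0.614 × 541 × (1850 − 14.8) × 19.9 / [2260 × (1 + 0.0819 × 19.9)] = 1.21×10^7 / 5943 = 2041 m³.
Wasting from the return line (neglecting effluent solids): Q_w = V·X / (θ_c·X_r) = 2041 × 2260 / (19.9 × 8430) = 27.50 m³/d.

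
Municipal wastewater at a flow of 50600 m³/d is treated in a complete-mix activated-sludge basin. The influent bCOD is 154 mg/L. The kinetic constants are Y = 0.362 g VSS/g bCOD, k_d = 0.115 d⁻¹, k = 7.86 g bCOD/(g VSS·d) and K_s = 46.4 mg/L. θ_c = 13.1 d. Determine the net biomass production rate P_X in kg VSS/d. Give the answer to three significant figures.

Effluent substrate depends only on kinetics and SRT: S = K_s(1 + k_d θ_c) / [θ_c(Yk − k_d) − 1] = 46.4 × (1 + 0.115 × 13.1) / [13.1 × (0.362 × 7.86 − 0.115) − 1] = 116.3 / 34.77 = 3.345 mg/L.
Correct the yield for decay: Y_obs = Y/(1 + k_d θ_c) = 0.362 / (1 + 0.115 × 13.1) = 0.362 / 2.506 = 0.1444.
Substrate removed = Q·(S₀ − S) = 50600 m³/d × (154 − 3.35) g/m³ = 7.62×10^6 g/d = 7623 kg/d.
P_X = Y_obs · Q(S₀ − S) = 0.1444 × 7623 = 1101 kg VSS/d.

P_X ≈ 1100 kg VSS/d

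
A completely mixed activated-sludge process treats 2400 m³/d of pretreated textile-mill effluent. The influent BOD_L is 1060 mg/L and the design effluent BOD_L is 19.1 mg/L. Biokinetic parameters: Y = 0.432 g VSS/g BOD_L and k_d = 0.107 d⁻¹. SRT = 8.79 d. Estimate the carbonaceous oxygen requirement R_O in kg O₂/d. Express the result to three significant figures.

R_O ≈ 1710 kg O₂/d

Observed yield with endogenous decay: Y_obs = Y / (1 + k_d·θ_c) = 0.432 / (1 + 0.107 × 8.79) = 0.432 / 1.941 = 0.2226 g VSS/g BOD_L.
Mass of BOD_L removed per day: Q(S₀ − S) = 2400 × 1041 g/m³ = 2498 kg/d.
Biomass synthesised: P_X = Y_obs × 2498 = 556.1 kg VSS/d.
R_O = Q·ΔS − 1.42 P_X = 2498 − 789.7 = 1708 kg O₂/d.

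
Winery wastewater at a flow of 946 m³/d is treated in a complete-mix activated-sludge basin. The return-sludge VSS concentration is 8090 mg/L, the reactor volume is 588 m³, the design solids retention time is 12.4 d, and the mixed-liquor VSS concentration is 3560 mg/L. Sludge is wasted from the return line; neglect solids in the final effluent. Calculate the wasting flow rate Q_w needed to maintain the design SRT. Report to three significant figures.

Q_w ≈ 20.9 m³/d

θ_c = V·X/(Q_w·X_r) when wasting from the recycle, so Q_w = V·X/(θ_c·X_r) = 588.0 × 3560 / (12.4 × 8090) = 20.87 m³/d.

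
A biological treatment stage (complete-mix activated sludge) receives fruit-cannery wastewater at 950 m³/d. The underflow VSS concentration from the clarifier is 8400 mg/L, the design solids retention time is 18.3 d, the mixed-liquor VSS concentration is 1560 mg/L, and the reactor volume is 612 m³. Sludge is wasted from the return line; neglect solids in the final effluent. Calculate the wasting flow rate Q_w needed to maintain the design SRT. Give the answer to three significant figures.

θ_c = V·X/(Q_w·X_r) when wasting from the recycle, so Q_w = V·X/(θ_c·X_r) = 612.0 × 1560 / (18.3 × 8400) = 6.211 m³/d.

Q_w ≈ 6.21 m³/d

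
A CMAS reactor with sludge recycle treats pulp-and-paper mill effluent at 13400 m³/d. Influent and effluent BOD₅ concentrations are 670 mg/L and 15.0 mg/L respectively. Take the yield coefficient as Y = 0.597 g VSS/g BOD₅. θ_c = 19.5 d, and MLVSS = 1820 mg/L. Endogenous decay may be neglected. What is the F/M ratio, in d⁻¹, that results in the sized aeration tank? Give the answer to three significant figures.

F/M ≈ 0.0879 d⁻¹

Biomass mass balance (decay neglected): V·X = Y·Q·(S₀ − S)·θ_c, so V = 0.597 × 13400 × (670 − 15.0) × 19.5 / 1820 = 56141 m³.
F/M = Q·S₀ / (V·X) = 13400 × 670 / (56141 × 1820) = 0.08787 g BOD₅·(g VSS·d)⁻¹.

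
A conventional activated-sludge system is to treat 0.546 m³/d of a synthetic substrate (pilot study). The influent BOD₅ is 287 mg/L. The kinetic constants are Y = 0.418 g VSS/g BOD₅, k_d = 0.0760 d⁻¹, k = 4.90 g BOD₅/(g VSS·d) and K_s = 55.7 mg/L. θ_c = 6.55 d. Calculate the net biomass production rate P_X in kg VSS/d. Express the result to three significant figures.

For a completely mixed reactor with recycle the Lawrence–McCarty relation gives S = K_s·(1 + k_d·θ_c) / [θ_c·(Y·k − k_d) − 1] = 55.7 × (1 + 0.0760 × 6.55) / [6.55 × (0.418 × 4.90 − 0.0760) − 1] = 83.43 / 11.92 = 7.000 mg/L.
Observed yield with endogenous decay: Y_obs = Y / (1 + k_d·θ_c) = 0.418 / (1 + 0.0760 × 6.55) = 0.418 / 1.498 = 0.2791 g VSS/g BOD₅.
Q·(S₀ − S) = 0.546 × (287 − 7.00) × 10⁻³ = 0.1529 kg/d removed.
Net biomass production P_X = Y_obs × Q·(S₀ − S) = 0.2791 × 0.1529 = 0.04267 kg VSS/d.

P_X ≈ 0.0427 kg VSS/d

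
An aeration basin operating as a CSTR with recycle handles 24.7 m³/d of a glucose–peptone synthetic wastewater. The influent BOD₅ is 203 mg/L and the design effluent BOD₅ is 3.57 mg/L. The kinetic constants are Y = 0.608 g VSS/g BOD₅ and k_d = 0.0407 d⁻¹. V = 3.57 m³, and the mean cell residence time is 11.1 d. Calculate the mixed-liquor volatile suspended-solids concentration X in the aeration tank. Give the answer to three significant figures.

X ≈ 6410 mg/L

From V·X·(1 + k_d·θ_c) = Y·Q·(S₀ − S)·θ_c: X = 0.608 × 24.7 × (203 − 3.57) × 11.1 / [3.57 × (1 + 0.0407 × 11.1)] = 6414 mg/L.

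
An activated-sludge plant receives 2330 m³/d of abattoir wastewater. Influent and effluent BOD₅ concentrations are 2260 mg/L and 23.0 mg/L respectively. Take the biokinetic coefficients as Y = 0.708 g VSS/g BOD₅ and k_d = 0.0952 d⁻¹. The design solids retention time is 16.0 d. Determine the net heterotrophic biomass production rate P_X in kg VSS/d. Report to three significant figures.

Y_obs = Y / (1 + k_d θ_c) = 0.708 / (1 + 0.0952 × 16.0) = 0.708 / 2.523 = 0.2806.
Substrate removed = Q·(S₀ − S) = 2330 m³/d × (2260 − 23.0) g/m³ = 5.21×10^6 g/d = 5212 kg/d.
So the net sludge growth is P_X = 0.2806 × 5212 = 1463 kg VSS/d.

P_X ≈ 1460 kg VSS/d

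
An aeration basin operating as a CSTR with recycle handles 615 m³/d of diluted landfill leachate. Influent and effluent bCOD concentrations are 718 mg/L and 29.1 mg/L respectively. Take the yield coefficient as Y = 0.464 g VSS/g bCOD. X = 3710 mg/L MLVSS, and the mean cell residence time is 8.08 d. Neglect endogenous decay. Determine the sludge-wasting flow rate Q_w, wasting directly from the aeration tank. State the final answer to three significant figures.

Q_w ≈ 53.0 m³/d

With k_d = 0 the design equation reduces to V = Y Q (S₀−S) θ_c / X = 0.464 × 615 × (718 − 29.1) × 8.08 / 3710 = 428.1 m³.
For wasting at MLVSS concentration, Q_w = V/θ_c = 428.1/8.08 = 52.99 m³/d.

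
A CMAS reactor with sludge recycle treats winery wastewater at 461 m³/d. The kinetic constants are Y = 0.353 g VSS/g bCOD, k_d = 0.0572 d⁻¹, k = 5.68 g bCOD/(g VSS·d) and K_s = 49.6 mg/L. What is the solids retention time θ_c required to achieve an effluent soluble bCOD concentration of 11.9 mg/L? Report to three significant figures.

Specific growth rate at S = 11.9 mg/L: μ = YkS/(K_s+S) = 0.353·5.68·11.9/(49.6+11.9) = 0.3880 d⁻¹.
Then 1/θ_c = μ − k_d = 0.3880 − 0.0572 = 0.3308 d⁻¹, giving θ_c = 3.023 d.

θ_c ≈ 3.02 d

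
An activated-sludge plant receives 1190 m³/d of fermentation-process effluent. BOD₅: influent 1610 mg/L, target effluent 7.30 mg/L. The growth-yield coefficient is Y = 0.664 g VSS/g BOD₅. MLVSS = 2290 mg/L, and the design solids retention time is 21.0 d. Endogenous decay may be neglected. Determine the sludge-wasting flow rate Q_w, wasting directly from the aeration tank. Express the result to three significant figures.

V·X = Y·Q·ΔS·θ_c gives V = 0.664 × 1190 × (1610 − 7.30) × 21.0 / 2290 = 11613 m³.
For wasting at MLVSS concentration, Q_w = V/θ_c = 11613/21.0 = 553.0 m³/d.

Q_w ≈ 553 m³/d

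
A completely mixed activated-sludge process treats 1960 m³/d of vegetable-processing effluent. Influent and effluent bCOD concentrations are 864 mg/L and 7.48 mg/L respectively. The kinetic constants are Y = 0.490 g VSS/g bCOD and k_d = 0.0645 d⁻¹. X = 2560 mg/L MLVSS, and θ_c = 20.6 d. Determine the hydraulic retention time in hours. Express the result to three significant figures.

Rearranging the biomass balance for a CMAS with decay, V = Y·Q·ΔS·θ_c / [X·(1+k_d θ_c)] = 0.490 × 1960 × (864 − 7.48) × 20.6 / [2560 × (1 + 0.0645 × 20.6)] = 1.69×10^7 / 5961 = 2843 m³.
HRT = V/Q = 2843 m³ / 1960 m³·d⁻¹ = 1.450 d × 24 = 34.81 h.

τ ≈ 34.8 h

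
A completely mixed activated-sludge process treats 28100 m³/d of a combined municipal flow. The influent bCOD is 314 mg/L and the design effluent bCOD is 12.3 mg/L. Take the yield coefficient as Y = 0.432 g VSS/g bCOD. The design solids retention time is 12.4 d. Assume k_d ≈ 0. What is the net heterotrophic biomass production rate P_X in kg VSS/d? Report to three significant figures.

P_X ≈ 3660 kg VSS/d

Since k_d ≈ 0, Y_obs = Y = 0.432 g VSS/g bCOD.
Mass of bCOD removed per day: Q(S₀ − S) = 28100 × 301.7 g/m³ = 8478 kg/d.
Biomass produced: P_X = Y_obs·Q·ΔS = 0.4320 × 8478 ≈ 3662 kg VSS/d.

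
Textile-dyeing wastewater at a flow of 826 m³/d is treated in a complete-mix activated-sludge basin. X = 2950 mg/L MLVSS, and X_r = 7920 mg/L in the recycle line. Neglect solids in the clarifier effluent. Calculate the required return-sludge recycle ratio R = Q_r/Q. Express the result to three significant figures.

Mass balance around the secondary clarifier (neglecting effluent solids): R = X / (X_r − X) = 2950 / (7920 − 2950) = 0.5936.

R ≈ 0.594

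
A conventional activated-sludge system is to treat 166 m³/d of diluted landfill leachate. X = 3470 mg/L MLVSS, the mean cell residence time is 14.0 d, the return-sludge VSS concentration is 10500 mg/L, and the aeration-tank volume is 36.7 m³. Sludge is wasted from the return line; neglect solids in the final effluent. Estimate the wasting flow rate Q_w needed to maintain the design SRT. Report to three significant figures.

Q_w ≈ 0.866 m³/d

θ_c = V·X/(Q_w·X_r) when wasting from the recycle, so Q_w = V·X/(θ_c·X_r) = 36.70 × 3470 / (14.0 × 10500) = 0.8663 m³/d.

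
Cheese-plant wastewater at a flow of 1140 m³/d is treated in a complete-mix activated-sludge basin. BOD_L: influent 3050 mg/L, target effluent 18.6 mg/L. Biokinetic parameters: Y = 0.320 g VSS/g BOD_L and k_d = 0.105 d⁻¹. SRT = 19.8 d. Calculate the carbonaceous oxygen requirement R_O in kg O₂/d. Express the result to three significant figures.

R_O ≈ 2950 kg O₂/d

The observed yield is Y_obs = Y/(1 + k_d·θ_c) = 0.320 / (1 + 0.105 × 19.8) = 0.320 / 3.079 = 0.1039 g VSS per g BOD_L removed.
Q·(S₀ − S) = 1140 × (3050 − 18.6) × 10⁻³ = 3456 kg/d removed.
Biomass synthesised: P_X = Y_obs × 3456 = 359.2 kg VSS/d.
R_O = Q·(S₀ − S) − 1.42·P_X = 3456 − 1.42 × 359.2 = 2946 kg O₂/d.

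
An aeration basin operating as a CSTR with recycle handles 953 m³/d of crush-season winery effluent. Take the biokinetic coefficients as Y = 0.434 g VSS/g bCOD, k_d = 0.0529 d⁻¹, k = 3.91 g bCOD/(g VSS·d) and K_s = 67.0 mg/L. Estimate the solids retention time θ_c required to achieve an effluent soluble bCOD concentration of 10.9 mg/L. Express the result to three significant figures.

θ_c ≈ 5.42 d

Specific growth rate at S = 10.9 mg/L: μ = YkS/(K_s+S) = 0.434·3.91·10.9/(67.0+10.9) = 0.2374 d⁻¹.
Then 1/θ_c = μ − k_d = 0.2374 − 0.0529 = 0.1845 d⁻¹, giving θ_c = 5.419 d.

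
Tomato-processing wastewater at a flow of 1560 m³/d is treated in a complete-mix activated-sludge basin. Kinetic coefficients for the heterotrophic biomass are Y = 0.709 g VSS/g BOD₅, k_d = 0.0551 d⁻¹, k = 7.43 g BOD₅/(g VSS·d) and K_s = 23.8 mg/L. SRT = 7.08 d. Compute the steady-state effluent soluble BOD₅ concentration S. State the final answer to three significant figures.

S ≈ 0.921 mg/L

For a completely mixed reactor with recycle the Lawrence–McCarty relation gives S = K_s·(1 + k_d·θ_c) / [θ_c·(Y·k − k_d) − 1] = 23.8 × (1 + 0.0551 × 7.08) / [7.08 × (0.709 × 7.43 − 0.0551) − 1] = 33.08 / 35.91 = 0.9214 mg/L.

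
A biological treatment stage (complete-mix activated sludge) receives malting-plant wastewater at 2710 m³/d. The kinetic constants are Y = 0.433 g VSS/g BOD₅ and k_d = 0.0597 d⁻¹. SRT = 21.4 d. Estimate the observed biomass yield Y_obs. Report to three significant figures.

Y_obs ≈ 0.190 g VSS/g BOD₅

Correct the yield for decay: Y_obs = Y/(1 + k_d θ_c) = 0.433 / (1 + 0.0597 × 21.4) = 0.433 / 2.278 = 0.1901.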